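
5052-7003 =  - 1951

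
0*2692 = 0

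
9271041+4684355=13955396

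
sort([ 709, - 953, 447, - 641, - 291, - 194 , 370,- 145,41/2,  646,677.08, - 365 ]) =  [-953, - 641,-365 , - 291,- 194, - 145,41/2,370, 447, 646 , 677.08,  709 ] 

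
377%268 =109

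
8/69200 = 1/8650 = 0.00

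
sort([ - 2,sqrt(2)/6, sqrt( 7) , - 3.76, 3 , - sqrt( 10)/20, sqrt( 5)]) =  [ - 3.76, - 2, - sqrt( 10 ) /20, sqrt( 2 )/6,  sqrt ( 5), sqrt( 7),3 ] 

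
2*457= 914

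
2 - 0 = 2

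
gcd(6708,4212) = 156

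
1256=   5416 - 4160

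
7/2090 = 7/2090 = 0.00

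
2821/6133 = 2821/6133 = 0.46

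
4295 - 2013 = 2282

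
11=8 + 3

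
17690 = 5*3538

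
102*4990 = 508980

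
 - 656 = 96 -752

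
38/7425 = 38/7425  =  0.01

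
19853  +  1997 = 21850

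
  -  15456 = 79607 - 95063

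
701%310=81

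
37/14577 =37/14577= 0.00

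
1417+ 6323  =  7740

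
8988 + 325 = 9313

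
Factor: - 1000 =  - 2^3 * 5^3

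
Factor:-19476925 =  - 5^2*13^1*59929^1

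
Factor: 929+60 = 23^1*43^1 = 989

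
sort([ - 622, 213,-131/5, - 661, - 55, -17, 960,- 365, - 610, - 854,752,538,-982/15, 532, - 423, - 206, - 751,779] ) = [ - 854,  -  751,  -  661, - 622, - 610, - 423, - 365, - 206, - 982/15,-55,  -  131/5,  -  17,213,532, 538,752,779,960]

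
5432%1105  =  1012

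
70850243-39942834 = 30907409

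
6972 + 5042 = 12014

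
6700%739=49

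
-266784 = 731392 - 998176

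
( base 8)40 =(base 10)32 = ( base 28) 14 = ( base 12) 28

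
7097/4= 7097/4 = 1774.25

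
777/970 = 777/970 =0.80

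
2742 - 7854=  - 5112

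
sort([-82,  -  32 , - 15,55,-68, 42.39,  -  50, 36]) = [-82, - 68, - 50,-32, - 15,  36,  42.39, 55 ]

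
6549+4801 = 11350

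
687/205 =687/205=3.35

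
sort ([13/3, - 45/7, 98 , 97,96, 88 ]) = [-45/7, 13/3, 88,  96, 97 , 98]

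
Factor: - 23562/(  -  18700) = 63/50 = 2^( - 1)*3^2*5^(-2)*7^1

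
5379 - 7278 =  - 1899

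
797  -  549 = 248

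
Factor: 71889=3^1*31^1*773^1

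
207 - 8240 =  - 8033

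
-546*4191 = -2288286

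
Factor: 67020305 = 5^1 *11^1*29^1*42019^1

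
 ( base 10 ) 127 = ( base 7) 241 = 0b1111111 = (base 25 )52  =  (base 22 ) 5h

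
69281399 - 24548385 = 44733014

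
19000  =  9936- - 9064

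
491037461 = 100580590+390456871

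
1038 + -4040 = -3002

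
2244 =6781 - 4537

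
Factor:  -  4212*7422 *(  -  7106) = 222143963184 = 2^4*3^5*11^1 * 13^1*17^1 * 19^1*1237^1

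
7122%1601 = 718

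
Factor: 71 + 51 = 2^1*61^1 = 122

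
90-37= 53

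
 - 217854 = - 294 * 741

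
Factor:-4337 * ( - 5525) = 23961925 = 5^2*13^1 * 17^1*4337^1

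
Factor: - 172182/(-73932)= 2^( -1)*61^(-1 ) * 101^(-1)*28697^1=   28697/12322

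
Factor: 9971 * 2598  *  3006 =2^2*3^3*13^2*59^1 * 167^1 * 433^1 =77869401948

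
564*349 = 196836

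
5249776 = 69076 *76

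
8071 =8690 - 619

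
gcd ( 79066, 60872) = 2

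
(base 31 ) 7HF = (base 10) 7269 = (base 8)16145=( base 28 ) 97H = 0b1110001100101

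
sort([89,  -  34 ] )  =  [ - 34, 89 ] 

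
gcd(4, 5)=1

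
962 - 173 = 789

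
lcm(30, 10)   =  30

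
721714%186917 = 160963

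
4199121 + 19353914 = 23553035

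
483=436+47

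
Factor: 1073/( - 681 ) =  - 3^( - 1 ) * 29^1*37^1*227^ ( - 1)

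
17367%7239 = 2889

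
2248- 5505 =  - 3257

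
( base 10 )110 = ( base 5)420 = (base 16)6e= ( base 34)38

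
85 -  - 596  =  681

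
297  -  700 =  - 403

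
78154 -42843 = 35311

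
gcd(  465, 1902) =3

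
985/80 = 197/16  =  12.31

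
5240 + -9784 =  - 4544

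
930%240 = 210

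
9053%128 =93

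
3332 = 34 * 98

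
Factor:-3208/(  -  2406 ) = 4/3= 2^2*3^(  -  1 )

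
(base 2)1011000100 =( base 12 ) 4b0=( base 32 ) m4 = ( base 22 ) 1a4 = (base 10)708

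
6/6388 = 3/3194 = 0.00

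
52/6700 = 13/1675 = 0.01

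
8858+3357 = 12215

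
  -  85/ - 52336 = 85/52336 = 0.00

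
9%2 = 1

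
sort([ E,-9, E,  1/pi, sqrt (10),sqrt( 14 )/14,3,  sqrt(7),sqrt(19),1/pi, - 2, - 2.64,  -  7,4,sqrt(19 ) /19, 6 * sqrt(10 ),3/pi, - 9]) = [ - 9, - 9, - 7 , - 2.64,-2, sqrt(19) /19,sqrt(14 ) /14,1/pi, 1/pi,3/pi,sqrt (7), E,E, 3,sqrt( 10) , 4, sqrt( 19 ), 6 *sqrt( 10 ) ] 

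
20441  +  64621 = 85062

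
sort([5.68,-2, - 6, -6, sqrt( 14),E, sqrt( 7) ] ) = [  -  6 ,-6,  -  2,  sqrt( 7 ),E , sqrt(14), 5.68] 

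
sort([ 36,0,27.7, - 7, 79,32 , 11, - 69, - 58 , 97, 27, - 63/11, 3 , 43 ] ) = [-69, - 58 , - 7, - 63/11,0 , 3, 11,27,27.7,  32,36, 43, 79,97] 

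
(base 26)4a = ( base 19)60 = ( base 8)162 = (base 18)66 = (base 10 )114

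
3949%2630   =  1319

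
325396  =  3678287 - 3352891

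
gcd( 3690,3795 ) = 15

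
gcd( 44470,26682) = 8894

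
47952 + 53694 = 101646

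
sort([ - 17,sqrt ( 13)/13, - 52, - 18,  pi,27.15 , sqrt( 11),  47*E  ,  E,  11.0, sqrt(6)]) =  [ - 52, - 18, - 17, sqrt(13) /13, sqrt( 6),  E,  pi,sqrt(11), 11.0, 27.15, 47*E]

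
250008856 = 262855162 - 12846306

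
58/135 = 58/135 = 0.43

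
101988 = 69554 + 32434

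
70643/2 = 70643/2 = 35321.50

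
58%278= 58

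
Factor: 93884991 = 3^1*47^1*311^1*2141^1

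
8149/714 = 11+ 295/714 = 11.41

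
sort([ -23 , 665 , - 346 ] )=[ - 346,  -  23,665 ] 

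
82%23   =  13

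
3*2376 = 7128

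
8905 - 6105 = 2800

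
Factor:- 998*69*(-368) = 2^5*3^1*23^2*499^1 = 25341216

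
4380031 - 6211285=-1831254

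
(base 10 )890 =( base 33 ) qw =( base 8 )1572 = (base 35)PF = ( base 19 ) 28g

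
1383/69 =20 + 1/23 = 20.04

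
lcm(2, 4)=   4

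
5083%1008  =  43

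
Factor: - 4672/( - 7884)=2^4*3^( - 3) = 16/27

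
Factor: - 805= - 5^1*7^1 *23^1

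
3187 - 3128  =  59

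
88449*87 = 7695063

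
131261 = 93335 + 37926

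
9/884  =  9/884 = 0.01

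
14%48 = 14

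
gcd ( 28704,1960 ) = 8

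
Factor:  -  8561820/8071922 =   -  4280910/4035961 = -2^1 * 3^1 * 5^1*19^ (- 1 ) * 142697^1*212419^(-1)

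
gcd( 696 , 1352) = 8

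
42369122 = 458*92509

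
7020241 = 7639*919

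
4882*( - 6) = -29292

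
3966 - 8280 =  - 4314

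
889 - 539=350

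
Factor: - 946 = - 2^1*11^1*43^1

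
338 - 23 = 315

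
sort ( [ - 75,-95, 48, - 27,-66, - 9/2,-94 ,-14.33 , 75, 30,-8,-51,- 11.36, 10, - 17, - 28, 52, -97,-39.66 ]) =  [  -  97, - 95 , - 94,  -  75, - 66, - 51, - 39.66 ,  -  28,-27, - 17, - 14.33,-11.36, - 8, - 9/2, 10, 30, 48 , 52, 75 ]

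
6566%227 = 210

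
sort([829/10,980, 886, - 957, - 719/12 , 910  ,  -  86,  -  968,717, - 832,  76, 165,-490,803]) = [ - 968, - 957, - 832, -490, - 86 , - 719/12,  76,829/10,165 , 717,803,886, 910,980] 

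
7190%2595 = 2000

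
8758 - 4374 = 4384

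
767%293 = 181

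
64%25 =14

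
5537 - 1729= 3808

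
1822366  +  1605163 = 3427529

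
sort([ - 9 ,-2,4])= [ - 9,-2, 4 ] 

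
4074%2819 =1255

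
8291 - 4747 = 3544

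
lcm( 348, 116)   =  348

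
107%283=107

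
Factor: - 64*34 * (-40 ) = 2^10*5^1 * 17^1 = 87040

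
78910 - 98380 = -19470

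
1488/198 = 7 + 17/33 = 7.52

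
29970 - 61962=- 31992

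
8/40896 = 1/5112=0.00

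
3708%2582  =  1126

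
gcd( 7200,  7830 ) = 90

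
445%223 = 222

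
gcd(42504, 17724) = 84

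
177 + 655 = 832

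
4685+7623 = 12308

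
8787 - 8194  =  593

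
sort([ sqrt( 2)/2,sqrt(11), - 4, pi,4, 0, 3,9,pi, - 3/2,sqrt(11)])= [ - 4, - 3/2,  0, sqrt (2 )/2,3 , pi, pi,sqrt(11 ),sqrt( 11 ),4, 9 ] 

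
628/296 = 157/74=   2.12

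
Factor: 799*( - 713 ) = -569687 = -17^1*23^1*31^1*47^1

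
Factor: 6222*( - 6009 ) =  - 2^1*3^2*17^1*61^1*2003^1 = -  37387998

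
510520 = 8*63815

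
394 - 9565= - 9171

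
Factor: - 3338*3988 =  - 13311944= - 2^3 *997^1 * 1669^1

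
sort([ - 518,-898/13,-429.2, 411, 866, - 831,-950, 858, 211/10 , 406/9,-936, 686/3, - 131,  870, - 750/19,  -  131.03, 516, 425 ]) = [-950, - 936 , - 831, - 518, - 429.2,  -  131.03, - 131,  -  898/13, - 750/19, 211/10, 406/9, 686/3, 411, 425,516,858, 866,870 ]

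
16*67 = 1072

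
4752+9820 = 14572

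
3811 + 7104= 10915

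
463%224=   15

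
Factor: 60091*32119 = 1930062829=32119^1*60091^1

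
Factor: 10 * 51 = 2^1*3^1 * 5^1* 17^1 = 510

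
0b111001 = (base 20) 2H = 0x39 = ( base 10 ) 57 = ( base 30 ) 1r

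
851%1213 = 851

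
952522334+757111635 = 1709633969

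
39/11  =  3 + 6/11 = 3.55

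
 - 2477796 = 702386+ - 3180182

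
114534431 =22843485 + 91690946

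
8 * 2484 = 19872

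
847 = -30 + 877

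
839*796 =667844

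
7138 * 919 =6559822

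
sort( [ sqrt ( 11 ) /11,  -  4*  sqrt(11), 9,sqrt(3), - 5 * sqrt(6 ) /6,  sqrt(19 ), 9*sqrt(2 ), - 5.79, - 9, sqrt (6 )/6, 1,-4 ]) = [ - 4* sqrt( 11), - 9, - 5.79, -4, - 5*sqrt(6)/6, sqrt ( 11 ) /11,sqrt( 6 ) /6, 1,sqrt( 3 ) , sqrt(19), 9, 9 * sqrt(2 )]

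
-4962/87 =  - 1654/29  =  - 57.03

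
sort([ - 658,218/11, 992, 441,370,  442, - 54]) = [ - 658, - 54, 218/11 , 370,441, 442, 992 ] 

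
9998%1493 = 1040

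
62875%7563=2371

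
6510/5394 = 1 + 6/29 = 1.21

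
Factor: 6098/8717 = 2^1*23^(  -  1 ) * 379^( - 1 )*3049^1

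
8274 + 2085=10359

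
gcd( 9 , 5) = 1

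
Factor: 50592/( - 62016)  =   - 31/38 = - 2^( - 1)*19^( -1 )*31^1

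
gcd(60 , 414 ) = 6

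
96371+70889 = 167260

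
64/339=64/339 = 0.19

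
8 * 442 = 3536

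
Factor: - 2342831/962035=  - 5^ (  -  1)*59^1*39709^1*192407^( - 1 ) 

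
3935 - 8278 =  - 4343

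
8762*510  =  4468620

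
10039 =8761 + 1278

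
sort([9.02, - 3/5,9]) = [ - 3/5,9, 9.02] 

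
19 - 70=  - 51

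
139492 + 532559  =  672051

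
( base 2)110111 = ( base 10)55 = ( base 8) 67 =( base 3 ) 2001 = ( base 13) 43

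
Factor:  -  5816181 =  - 3^1*7^1*276961^1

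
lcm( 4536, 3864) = 104328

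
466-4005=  - 3539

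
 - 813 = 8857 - 9670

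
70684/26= 35342/13 = 2718.62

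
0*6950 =0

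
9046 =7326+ 1720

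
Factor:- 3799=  - 29^1*131^1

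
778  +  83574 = 84352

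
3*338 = 1014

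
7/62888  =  1/8984 = 0.00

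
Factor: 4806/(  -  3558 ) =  -801/593=- 3^2*89^1*593^( - 1) 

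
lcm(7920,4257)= 340560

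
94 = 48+46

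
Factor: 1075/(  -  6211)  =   - 5^2 * 43^1  *  6211^( - 1 ) 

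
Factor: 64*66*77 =2^7*3^1*7^1*11^2 = 325248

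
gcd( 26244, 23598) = 54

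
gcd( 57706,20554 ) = 86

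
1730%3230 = 1730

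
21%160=21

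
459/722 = 459/722 = 0.64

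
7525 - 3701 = 3824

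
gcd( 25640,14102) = 1282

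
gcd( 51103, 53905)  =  1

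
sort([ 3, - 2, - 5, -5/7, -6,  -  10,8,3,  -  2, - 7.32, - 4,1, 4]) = [-10, - 7.32, - 6, - 5 , - 4, - 2, - 2, - 5/7, 1,3, 3, 4,  8 ]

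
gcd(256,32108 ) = 4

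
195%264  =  195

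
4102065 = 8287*495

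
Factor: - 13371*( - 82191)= 3^2*4457^1*27397^1= 1098975861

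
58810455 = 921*63855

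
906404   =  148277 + 758127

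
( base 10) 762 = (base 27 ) 116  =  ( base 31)oi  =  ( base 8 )1372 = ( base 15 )35C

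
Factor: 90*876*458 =2^4*3^3* 5^1*73^1 * 229^1 = 36108720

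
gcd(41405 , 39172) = 7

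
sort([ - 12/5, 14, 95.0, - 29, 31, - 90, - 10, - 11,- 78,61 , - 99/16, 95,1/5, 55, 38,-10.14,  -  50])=[ - 90, - 78,  -  50, - 29,- 11,-10.14,-10,-99/16,-12/5, 1/5, 14, 31,38, 55,61,95.0, 95 ] 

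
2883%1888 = 995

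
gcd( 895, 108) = 1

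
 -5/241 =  - 1 + 236/241 = - 0.02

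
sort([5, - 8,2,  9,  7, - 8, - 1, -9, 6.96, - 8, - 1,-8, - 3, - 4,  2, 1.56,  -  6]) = [ -9 , - 8, - 8, -8, -8, - 6, - 4, -3,- 1, - 1, 1.56, 2,2, 5,6.96, 7,9] 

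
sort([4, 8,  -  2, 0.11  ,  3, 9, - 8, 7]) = [-8,-2, 0.11, 3, 4, 7, 8,9]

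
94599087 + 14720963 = 109320050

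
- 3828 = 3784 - 7612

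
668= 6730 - 6062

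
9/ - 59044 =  - 1 + 59035/59044 = - 0.00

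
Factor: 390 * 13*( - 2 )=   -2^2*3^1*5^1 *13^2=- 10140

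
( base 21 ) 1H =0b100110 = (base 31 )17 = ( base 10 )38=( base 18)22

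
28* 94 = 2632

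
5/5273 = 5/5273=0.00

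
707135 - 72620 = 634515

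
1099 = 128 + 971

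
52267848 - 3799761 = 48468087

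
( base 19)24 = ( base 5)132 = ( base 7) 60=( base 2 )101010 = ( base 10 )42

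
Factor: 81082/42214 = 40541/21107 = 71^1*571^1 * 21107^( - 1)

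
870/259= 3 + 93/259 = 3.36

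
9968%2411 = 324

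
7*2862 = 20034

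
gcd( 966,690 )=138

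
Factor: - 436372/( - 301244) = 593^( - 1)  *  859^1 = 859/593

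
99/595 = 99/595=0.17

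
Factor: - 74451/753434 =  - 3237/32758 = - 2^( - 1)*3^1*11^( - 1)*13^1*83^1*1489^( - 1 ) 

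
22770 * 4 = 91080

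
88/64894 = 44/32447 = 0.00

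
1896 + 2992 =4888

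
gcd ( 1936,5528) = 8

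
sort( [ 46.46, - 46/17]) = [ - 46/17, 46.46]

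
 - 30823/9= -30823/9 = - 3424.78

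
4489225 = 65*69065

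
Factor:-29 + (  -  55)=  - 2^2*3^1*7^1 = - 84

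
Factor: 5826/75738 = 13^( - 1) = 1/13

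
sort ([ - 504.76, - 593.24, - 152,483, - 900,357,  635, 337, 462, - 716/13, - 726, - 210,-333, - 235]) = [ - 900, - 726, - 593.24, - 504.76, - 333 , - 235, - 210, - 152, - 716/13,337, 357, 462, 483,635]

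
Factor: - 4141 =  - 41^1 * 101^1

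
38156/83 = 459 + 59/83=459.71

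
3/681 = 1/227 = 0.00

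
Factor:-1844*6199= -11430956 = -2^2*461^1*6199^1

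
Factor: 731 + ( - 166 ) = 565 = 5^1*113^1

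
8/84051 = 8/84051= 0.00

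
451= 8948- 8497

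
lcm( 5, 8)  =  40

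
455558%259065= 196493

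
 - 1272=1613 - 2885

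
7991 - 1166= 6825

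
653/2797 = 653/2797 = 0.23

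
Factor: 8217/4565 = 9/5 = 3^2 *5^( - 1 )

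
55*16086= 884730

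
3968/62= 64  =  64.00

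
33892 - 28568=5324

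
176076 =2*88038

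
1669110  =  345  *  4838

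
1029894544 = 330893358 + 699001186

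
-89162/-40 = 2229  +  1/20 = 2229.05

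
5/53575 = 1/10715 = 0.00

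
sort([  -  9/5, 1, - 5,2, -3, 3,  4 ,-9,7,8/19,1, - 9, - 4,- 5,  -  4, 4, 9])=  [-9 , - 9, - 5, -5,  -  4, - 4 , - 3,  -  9/5,8/19, 1, 1 , 2, 3 , 4, 4,7,9 ] 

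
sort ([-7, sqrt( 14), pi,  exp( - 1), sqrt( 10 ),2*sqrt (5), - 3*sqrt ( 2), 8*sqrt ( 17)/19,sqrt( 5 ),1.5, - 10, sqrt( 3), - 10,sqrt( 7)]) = [ - 10,-10,-7, - 3*sqrt(2 ),exp( -1), 1.5, sqrt(3), 8*sqrt ( 17) /19, sqrt( 5), sqrt( 7 ),pi,sqrt(10 ),sqrt( 14),2*sqrt(5)] 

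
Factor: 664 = 2^3*83^1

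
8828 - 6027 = 2801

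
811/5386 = 811/5386= 0.15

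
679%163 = 27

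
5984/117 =51+17/117 = 51.15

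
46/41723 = 46/41723 = 0.00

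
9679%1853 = 414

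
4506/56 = 2253/28 = 80.46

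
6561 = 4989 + 1572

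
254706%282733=254706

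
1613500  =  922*1750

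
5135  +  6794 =11929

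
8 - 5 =3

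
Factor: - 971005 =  - 5^1*7^1* 27743^1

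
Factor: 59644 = 2^2*13^1*31^1 * 37^1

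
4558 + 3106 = 7664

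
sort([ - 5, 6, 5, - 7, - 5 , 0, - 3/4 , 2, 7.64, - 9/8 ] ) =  [ - 7, - 5, - 5, - 9/8 ,-3/4 , 0, 2, 5, 6,7.64 ]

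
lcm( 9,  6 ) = 18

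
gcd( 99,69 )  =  3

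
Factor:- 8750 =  - 2^1*5^4*7^1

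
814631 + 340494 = 1155125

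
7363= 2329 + 5034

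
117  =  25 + 92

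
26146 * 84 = 2196264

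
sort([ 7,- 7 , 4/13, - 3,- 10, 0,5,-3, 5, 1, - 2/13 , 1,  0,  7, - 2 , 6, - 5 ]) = [ - 10, - 7, - 5, - 3,-3, - 2,-2/13,0,0,4/13 , 1,1,5,5,6, 7,7] 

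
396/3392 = 99/848= 0.12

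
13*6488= 84344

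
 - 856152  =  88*( - 9729)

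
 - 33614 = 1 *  (-33614) 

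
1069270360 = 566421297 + 502849063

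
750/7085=150/1417 = 0.11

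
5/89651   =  5/89651 = 0.00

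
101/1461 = 101/1461 = 0.07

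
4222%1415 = 1392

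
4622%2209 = 204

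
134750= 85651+49099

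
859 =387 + 472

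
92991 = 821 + 92170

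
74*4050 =299700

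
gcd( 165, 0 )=165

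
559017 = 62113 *9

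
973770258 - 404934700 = 568835558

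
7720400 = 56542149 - 48821749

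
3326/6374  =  1663/3187 = 0.52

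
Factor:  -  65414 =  - 2^1 * 32707^1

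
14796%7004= 788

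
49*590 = 28910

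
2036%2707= 2036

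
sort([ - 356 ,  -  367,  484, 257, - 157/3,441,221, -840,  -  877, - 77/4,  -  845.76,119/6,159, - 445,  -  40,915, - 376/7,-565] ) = [-877, - 845.76,  -  840, - 565,-445,-367,  -  356, - 376/7,-157/3,- 40,  -  77/4,  119/6, 159 , 221,  257,441,484, 915 ]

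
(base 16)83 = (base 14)95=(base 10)131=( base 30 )4b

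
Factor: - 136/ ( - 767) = 2^3*13^( - 1) * 17^1 * 59^(  -  1)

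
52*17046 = 886392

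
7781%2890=2001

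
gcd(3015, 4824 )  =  603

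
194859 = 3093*63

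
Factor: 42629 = 47^1 * 907^1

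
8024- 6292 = 1732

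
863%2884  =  863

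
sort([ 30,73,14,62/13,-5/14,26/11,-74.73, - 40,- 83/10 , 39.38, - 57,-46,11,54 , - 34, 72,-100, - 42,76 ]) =[-100,-74.73, - 57, - 46, - 42,-40,-34, - 83/10,-5/14, 26/11,62/13, 11, 14 , 30, 39.38, 54,72,  73, 76 ] 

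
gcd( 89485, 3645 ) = 5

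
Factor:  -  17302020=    - 2^2* 3^1*5^1 * 457^1*631^1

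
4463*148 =660524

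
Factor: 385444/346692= 557/501 = 3^(- 1)* 167^ (-1)*557^1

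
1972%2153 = 1972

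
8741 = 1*8741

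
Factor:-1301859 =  - 3^3* 13^1*3709^1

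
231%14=7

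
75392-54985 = 20407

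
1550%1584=1550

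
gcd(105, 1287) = 3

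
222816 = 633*352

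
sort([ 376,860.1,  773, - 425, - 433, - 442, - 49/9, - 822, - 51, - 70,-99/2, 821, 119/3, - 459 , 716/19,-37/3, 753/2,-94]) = [  -  822, - 459, - 442,-433  ,-425, - 94, - 70, - 51, - 99/2, - 37/3, - 49/9, 716/19, 119/3,376 , 753/2, 773,821,860.1] 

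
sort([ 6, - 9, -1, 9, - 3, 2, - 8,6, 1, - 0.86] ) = [ - 9 , - 8, - 3, - 1,-0.86,1, 2,6, 6,9]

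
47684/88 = 11921/22 = 541.86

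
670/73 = 670/73 =9.18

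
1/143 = 1/143 = 0.01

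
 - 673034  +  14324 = - 658710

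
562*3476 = 1953512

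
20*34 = 680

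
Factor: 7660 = 2^2*5^1*383^1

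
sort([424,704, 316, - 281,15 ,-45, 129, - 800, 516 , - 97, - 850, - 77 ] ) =[- 850, - 800, - 281, - 97, - 77, - 45,15, 129, 316, 424, 516,704]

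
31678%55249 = 31678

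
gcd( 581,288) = 1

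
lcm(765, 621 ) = 52785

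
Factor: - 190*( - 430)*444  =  2^4*3^1*5^2*19^1*37^1*43^1= 36274800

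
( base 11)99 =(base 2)1101100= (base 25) 48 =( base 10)108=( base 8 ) 154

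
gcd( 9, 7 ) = 1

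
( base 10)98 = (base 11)8A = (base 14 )70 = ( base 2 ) 1100010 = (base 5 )343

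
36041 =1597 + 34444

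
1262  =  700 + 562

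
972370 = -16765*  (-58) 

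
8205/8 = 8205/8=1025.62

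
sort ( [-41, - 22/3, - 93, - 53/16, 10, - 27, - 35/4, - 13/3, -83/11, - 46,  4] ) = [ - 93, - 46, - 41  ,-27, -35/4, - 83/11, - 22/3, - 13/3,  -  53/16, 4, 10 ] 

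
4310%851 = 55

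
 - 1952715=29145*(-67 ) 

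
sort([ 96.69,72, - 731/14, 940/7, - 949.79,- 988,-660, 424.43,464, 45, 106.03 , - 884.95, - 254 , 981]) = [-988, - 949.79, - 884.95,  -  660, - 254, - 731/14, 45,72,96.69,106.03, 940/7, 424.43, 464,981 ] 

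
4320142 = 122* 35411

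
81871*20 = 1637420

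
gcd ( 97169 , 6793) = 1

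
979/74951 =979/74951  =  0.01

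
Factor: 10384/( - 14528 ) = -649/908= - 2^( -2)*11^1*59^1*227^( - 1)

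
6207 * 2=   12414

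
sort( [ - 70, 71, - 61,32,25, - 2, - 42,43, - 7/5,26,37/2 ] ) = [ - 70, - 61, - 42 , - 2,  -  7/5, 37/2, 25,26,32,43,  71 ] 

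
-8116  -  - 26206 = 18090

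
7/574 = 1/82  =  0.01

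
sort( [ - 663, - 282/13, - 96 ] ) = [ -663, - 96, - 282/13 ] 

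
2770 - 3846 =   -  1076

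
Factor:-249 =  - 3^1*83^1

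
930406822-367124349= 563282473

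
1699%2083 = 1699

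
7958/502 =3979/251 = 15.85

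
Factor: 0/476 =0^1 = 0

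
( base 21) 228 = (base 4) 32210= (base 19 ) 2B1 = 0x3A4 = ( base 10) 932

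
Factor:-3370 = -2^1*5^1*337^1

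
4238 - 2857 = 1381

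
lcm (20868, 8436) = 396492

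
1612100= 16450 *98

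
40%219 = 40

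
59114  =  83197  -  24083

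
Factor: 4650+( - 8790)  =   - 2^2*3^2 * 5^1* 23^1 = - 4140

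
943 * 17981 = 16956083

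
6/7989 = 2/2663=0.00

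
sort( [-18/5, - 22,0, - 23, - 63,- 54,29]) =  [-63, - 54, - 23, - 22, - 18/5,0, 29]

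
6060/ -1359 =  - 2020/453= - 4.46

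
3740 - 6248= - 2508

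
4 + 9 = 13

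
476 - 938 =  - 462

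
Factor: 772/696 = 193/174 = 2^(-1)*3^( - 1 )*29^( - 1 )*193^1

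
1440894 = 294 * 4901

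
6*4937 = 29622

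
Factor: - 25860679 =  - 13^1 * 821^1*2423^1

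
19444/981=19444/981 = 19.82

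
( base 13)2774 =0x1628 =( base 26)8a4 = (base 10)5672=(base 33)56T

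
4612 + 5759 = 10371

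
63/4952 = 63/4952= 0.01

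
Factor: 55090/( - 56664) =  - 2^( - 2)*3^( - 2 )*5^1 *7^1 = - 35/36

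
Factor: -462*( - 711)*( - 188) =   -  61754616 = - 2^3*3^3*7^1*11^1*47^1*79^1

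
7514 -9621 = -2107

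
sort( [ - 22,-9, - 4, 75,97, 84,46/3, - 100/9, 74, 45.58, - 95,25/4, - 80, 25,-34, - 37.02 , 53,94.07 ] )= [ - 95, - 80, - 37.02,-34, - 22, - 100/9,-9, -4, 25/4, 46/3, 25,  45.58, 53, 74,75, 84, 94.07,97] 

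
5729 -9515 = -3786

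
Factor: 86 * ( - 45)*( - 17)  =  2^1*3^2*5^1*17^1*43^1 = 65790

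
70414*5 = 352070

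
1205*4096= 4935680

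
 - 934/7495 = -934/7495 = - 0.12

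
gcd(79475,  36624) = 1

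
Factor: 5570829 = 3^3*11^1 * 18757^1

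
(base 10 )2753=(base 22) 5f3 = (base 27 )3kq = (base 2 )101011000001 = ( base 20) 6hd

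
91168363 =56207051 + 34961312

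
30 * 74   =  2220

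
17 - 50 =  - 33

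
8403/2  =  8403/2 = 4201.50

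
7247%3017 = 1213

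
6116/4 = 1529 =1529.00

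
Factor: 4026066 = 2^1*3^1*11^1 *61001^1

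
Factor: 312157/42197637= 3^( - 1 )*541^1*577^1*14065879^(-1 )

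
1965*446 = 876390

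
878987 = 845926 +33061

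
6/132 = 1/22 = 0.05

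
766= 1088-322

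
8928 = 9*992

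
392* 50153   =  19659976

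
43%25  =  18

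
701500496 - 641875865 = 59624631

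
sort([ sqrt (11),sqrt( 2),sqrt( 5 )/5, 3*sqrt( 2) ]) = [sqrt(5)/5,sqrt( 2) , sqrt( 11) , 3*sqrt (2 ) ] 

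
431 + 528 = 959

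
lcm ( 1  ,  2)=2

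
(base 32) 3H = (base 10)113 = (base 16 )71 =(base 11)A3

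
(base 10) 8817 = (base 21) JKI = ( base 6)104453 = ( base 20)120H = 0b10001001110001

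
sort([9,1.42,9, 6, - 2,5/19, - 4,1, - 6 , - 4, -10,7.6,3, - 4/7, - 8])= [ - 10, - 8, - 6, - 4, - 4, - 2,  -  4/7, 5/19,  1, 1.42,3,6, 7.6,9 , 9]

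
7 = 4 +3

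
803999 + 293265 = 1097264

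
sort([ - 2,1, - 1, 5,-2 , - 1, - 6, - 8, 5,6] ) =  [  -  8, - 6,-2,- 2,-1,-1,1,5, 5, 6] 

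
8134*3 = 24402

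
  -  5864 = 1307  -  7171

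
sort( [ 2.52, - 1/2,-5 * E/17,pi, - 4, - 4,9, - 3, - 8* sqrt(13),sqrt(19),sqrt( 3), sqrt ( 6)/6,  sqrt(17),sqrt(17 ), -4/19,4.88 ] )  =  [-8*sqrt( 13 ),-4,-4, - 3,-5*E/17, - 1/2,-4/19,  sqrt(6 )/6,  sqrt( 3), 2.52,pi,sqrt( 17),sqrt(17),sqrt( 19), 4.88, 9 ] 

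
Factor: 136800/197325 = 2^5*19^1*877^(-1 )=608/877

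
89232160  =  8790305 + 80441855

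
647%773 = 647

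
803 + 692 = 1495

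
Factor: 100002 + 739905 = 3^2*93323^1= 839907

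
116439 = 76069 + 40370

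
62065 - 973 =61092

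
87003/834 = 29001/278=104.32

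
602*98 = 58996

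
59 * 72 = 4248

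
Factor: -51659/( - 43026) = 2^ ( -1)*3^( - 1)* 71^(  -  1)*101^ ( - 1 )*51659^1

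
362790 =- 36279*( - 10)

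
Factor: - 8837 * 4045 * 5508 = - 2^2*3^4*5^1 * 17^1 * 809^1 * 8837^1  =  - 196887122820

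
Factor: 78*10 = 2^2*3^1*5^1 * 13^1 = 780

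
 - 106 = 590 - 696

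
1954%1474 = 480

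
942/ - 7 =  - 135 + 3/7 = - 134.57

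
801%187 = 53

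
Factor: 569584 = 2^4*97^1*367^1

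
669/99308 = 669/99308 = 0.01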